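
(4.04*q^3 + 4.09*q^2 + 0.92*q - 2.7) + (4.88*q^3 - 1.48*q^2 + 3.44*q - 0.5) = 8.92*q^3 + 2.61*q^2 + 4.36*q - 3.2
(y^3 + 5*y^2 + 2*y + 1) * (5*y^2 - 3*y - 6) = 5*y^5 + 22*y^4 - 11*y^3 - 31*y^2 - 15*y - 6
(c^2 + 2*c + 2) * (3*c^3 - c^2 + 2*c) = 3*c^5 + 5*c^4 + 6*c^3 + 2*c^2 + 4*c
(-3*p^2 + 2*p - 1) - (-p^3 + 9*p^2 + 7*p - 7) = p^3 - 12*p^2 - 5*p + 6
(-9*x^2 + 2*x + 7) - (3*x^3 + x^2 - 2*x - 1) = -3*x^3 - 10*x^2 + 4*x + 8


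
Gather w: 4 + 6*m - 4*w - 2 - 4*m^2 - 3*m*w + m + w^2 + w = -4*m^2 + 7*m + w^2 + w*(-3*m - 3) + 2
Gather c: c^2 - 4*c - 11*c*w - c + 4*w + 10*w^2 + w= c^2 + c*(-11*w - 5) + 10*w^2 + 5*w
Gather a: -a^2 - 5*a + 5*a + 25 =25 - a^2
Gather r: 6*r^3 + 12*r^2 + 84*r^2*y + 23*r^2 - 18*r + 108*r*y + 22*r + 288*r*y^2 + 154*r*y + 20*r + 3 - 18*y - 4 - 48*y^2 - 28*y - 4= 6*r^3 + r^2*(84*y + 35) + r*(288*y^2 + 262*y + 24) - 48*y^2 - 46*y - 5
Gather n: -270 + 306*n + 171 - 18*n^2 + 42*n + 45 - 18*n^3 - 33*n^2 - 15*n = -18*n^3 - 51*n^2 + 333*n - 54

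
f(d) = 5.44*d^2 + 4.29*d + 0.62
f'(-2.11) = -18.67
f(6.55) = 262.11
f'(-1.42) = -11.16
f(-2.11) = 15.79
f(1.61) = 21.63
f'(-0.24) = 1.68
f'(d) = 10.88*d + 4.29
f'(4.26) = 50.64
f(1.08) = 11.60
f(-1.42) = 5.50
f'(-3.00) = -28.35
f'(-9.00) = -93.63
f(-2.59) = 26.00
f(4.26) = 117.62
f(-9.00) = 402.65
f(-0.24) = -0.10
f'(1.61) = 21.81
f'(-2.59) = -23.89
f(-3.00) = 36.71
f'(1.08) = 16.04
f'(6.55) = 75.55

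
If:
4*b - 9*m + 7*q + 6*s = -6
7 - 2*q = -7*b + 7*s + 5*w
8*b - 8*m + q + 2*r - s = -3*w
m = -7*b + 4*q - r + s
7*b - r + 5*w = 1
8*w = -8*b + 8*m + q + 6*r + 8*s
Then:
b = -37072/82989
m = 580/27663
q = -49943/82989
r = 121189/165978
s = 1735/55326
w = 17915/18442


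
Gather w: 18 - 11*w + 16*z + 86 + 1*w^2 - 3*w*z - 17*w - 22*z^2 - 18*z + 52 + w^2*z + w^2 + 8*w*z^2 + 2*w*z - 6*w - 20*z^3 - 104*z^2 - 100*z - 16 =w^2*(z + 2) + w*(8*z^2 - z - 34) - 20*z^3 - 126*z^2 - 102*z + 140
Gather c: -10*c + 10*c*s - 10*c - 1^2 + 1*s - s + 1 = c*(10*s - 20)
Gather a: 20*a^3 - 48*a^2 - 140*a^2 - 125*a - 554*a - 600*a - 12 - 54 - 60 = 20*a^3 - 188*a^2 - 1279*a - 126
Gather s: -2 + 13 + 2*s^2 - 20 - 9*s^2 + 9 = -7*s^2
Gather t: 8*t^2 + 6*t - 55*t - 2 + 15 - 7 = 8*t^2 - 49*t + 6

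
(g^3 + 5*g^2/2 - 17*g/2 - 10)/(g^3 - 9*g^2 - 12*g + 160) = (2*g^2 - 3*g - 5)/(2*(g^2 - 13*g + 40))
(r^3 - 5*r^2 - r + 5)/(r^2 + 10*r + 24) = (r^3 - 5*r^2 - r + 5)/(r^2 + 10*r + 24)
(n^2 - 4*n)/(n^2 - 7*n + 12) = n/(n - 3)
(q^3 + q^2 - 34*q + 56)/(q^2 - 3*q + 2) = (q^2 + 3*q - 28)/(q - 1)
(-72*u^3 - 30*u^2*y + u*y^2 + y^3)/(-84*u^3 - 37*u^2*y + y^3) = (-6*u + y)/(-7*u + y)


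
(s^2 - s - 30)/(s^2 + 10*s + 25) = (s - 6)/(s + 5)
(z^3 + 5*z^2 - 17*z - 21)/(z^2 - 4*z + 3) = (z^2 + 8*z + 7)/(z - 1)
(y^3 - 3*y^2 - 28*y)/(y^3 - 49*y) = (y + 4)/(y + 7)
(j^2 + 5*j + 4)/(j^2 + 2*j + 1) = (j + 4)/(j + 1)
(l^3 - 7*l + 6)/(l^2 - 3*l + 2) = l + 3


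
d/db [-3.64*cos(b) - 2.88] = 3.64*sin(b)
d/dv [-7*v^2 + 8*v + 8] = 8 - 14*v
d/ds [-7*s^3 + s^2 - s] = -21*s^2 + 2*s - 1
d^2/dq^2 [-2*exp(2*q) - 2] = -8*exp(2*q)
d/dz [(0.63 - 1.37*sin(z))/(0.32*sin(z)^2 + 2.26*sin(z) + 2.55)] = (0.4384*sin(z)^2 - 0.4032*sin(z) - 4.9173)*cos(z)/(0.1024*sin(z)^4 + 1.4464*sin(z)^3 + 6.7396*sin(z)^2 + 11.526*sin(z) + 6.5025)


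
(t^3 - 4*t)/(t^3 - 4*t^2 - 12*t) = (t - 2)/(t - 6)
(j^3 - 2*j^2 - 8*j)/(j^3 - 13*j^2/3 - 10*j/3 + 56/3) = 3*j/(3*j - 7)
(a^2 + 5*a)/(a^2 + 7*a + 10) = a/(a + 2)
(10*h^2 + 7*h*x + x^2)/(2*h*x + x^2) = (5*h + x)/x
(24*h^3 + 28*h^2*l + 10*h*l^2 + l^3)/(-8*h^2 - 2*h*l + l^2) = (-12*h^2 - 8*h*l - l^2)/(4*h - l)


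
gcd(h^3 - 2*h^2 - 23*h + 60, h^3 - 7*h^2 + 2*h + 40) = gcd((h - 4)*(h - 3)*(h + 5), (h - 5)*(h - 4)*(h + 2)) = h - 4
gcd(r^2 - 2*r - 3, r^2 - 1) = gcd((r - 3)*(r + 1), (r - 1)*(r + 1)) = r + 1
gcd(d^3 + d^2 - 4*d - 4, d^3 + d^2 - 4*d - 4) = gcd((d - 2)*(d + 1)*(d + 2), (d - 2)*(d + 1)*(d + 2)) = d^3 + d^2 - 4*d - 4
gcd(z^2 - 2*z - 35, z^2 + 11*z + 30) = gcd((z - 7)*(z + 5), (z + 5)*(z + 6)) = z + 5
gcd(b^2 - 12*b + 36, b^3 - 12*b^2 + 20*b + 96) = b - 6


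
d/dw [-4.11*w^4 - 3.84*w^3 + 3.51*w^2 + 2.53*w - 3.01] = -16.44*w^3 - 11.52*w^2 + 7.02*w + 2.53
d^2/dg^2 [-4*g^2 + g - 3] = -8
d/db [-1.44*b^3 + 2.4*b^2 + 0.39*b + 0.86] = -4.32*b^2 + 4.8*b + 0.39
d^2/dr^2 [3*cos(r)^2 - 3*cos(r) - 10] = 3*cos(r) - 6*cos(2*r)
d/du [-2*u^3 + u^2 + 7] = 2*u*(1 - 3*u)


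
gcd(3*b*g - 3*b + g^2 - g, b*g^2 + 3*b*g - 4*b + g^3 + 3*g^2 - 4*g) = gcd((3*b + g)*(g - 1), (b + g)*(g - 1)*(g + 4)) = g - 1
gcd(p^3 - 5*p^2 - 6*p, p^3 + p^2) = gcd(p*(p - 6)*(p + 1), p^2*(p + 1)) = p^2 + p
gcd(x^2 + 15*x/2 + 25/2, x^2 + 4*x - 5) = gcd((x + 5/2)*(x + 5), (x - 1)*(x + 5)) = x + 5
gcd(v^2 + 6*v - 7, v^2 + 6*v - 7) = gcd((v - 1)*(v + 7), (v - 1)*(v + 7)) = v^2 + 6*v - 7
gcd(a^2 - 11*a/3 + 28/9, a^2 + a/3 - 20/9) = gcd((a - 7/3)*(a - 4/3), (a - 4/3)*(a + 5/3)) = a - 4/3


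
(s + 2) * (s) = s^2 + 2*s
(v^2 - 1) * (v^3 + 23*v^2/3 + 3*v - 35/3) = v^5 + 23*v^4/3 + 2*v^3 - 58*v^2/3 - 3*v + 35/3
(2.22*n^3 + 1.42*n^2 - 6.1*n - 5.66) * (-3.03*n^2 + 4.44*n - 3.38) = -6.7266*n^5 + 5.5542*n^4 + 17.2842*n^3 - 14.7338*n^2 - 4.5124*n + 19.1308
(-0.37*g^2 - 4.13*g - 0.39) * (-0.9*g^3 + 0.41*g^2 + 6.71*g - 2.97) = 0.333*g^5 + 3.5653*g^4 - 3.825*g^3 - 26.7733*g^2 + 9.6492*g + 1.1583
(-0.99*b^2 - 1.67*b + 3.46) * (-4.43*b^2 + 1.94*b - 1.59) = 4.3857*b^4 + 5.4775*b^3 - 16.9935*b^2 + 9.3677*b - 5.5014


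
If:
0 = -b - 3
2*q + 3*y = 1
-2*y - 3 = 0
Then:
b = -3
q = 11/4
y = -3/2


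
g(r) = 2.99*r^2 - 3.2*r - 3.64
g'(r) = 5.98*r - 3.2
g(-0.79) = 0.75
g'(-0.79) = -7.92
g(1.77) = 0.06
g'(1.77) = 7.38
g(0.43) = -4.46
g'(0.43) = -0.63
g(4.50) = 42.51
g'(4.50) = 23.71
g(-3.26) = 38.57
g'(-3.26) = -22.69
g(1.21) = -3.13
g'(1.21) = 4.04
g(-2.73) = 27.38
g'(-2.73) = -19.53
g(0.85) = -4.20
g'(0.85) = 1.88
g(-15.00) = 717.11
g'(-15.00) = -92.90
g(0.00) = -3.64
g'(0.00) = -3.20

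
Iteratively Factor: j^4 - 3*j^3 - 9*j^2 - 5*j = (j)*(j^3 - 3*j^2 - 9*j - 5) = j*(j + 1)*(j^2 - 4*j - 5) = j*(j + 1)^2*(j - 5)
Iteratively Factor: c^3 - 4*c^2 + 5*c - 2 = (c - 1)*(c^2 - 3*c + 2) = (c - 1)^2*(c - 2)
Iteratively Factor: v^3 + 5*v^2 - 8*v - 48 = (v + 4)*(v^2 + v - 12) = (v - 3)*(v + 4)*(v + 4)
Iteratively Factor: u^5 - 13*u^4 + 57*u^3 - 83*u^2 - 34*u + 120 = (u - 5)*(u^4 - 8*u^3 + 17*u^2 + 2*u - 24) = (u - 5)*(u + 1)*(u^3 - 9*u^2 + 26*u - 24) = (u - 5)*(u - 2)*(u + 1)*(u^2 - 7*u + 12) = (u - 5)*(u - 3)*(u - 2)*(u + 1)*(u - 4)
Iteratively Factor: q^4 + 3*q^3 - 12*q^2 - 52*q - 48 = (q + 3)*(q^3 - 12*q - 16) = (q + 2)*(q + 3)*(q^2 - 2*q - 8) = (q + 2)^2*(q + 3)*(q - 4)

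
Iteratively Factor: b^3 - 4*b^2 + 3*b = (b)*(b^2 - 4*b + 3) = b*(b - 3)*(b - 1)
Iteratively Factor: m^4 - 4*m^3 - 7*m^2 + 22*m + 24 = (m + 2)*(m^3 - 6*m^2 + 5*m + 12) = (m - 4)*(m + 2)*(m^2 - 2*m - 3) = (m - 4)*(m + 1)*(m + 2)*(m - 3)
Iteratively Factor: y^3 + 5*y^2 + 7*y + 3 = (y + 1)*(y^2 + 4*y + 3) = (y + 1)*(y + 3)*(y + 1)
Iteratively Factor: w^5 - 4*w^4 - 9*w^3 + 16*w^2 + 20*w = (w - 5)*(w^4 + w^3 - 4*w^2 - 4*w) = (w - 5)*(w + 1)*(w^3 - 4*w) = (w - 5)*(w - 2)*(w + 1)*(w^2 + 2*w) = (w - 5)*(w - 2)*(w + 1)*(w + 2)*(w)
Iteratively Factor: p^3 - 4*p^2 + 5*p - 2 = (p - 1)*(p^2 - 3*p + 2) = (p - 2)*(p - 1)*(p - 1)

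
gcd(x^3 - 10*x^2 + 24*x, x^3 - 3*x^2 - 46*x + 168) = x^2 - 10*x + 24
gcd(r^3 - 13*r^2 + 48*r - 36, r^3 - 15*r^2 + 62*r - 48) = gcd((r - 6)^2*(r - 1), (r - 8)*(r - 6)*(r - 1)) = r^2 - 7*r + 6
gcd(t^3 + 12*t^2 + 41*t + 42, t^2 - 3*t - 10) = t + 2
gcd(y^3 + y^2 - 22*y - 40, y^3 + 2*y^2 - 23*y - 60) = y^2 - y - 20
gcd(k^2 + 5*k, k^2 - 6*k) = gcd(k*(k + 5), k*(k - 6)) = k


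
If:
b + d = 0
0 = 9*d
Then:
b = 0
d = 0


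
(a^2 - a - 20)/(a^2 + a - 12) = (a - 5)/(a - 3)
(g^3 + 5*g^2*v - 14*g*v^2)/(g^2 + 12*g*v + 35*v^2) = g*(g - 2*v)/(g + 5*v)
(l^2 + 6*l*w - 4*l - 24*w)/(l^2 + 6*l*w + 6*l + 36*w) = (l - 4)/(l + 6)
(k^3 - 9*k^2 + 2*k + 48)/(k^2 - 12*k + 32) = (k^2 - k - 6)/(k - 4)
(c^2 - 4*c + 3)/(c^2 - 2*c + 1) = (c - 3)/(c - 1)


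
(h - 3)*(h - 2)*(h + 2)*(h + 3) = h^4 - 13*h^2 + 36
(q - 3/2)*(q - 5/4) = q^2 - 11*q/4 + 15/8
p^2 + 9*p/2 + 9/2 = (p + 3/2)*(p + 3)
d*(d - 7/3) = d^2 - 7*d/3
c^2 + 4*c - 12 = (c - 2)*(c + 6)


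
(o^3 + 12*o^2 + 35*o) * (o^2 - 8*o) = o^5 + 4*o^4 - 61*o^3 - 280*o^2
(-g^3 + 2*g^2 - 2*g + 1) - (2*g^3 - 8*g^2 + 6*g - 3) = -3*g^3 + 10*g^2 - 8*g + 4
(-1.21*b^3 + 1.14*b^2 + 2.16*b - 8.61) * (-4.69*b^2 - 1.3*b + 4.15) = 5.6749*b^5 - 3.7736*b^4 - 16.6339*b^3 + 42.3039*b^2 + 20.157*b - 35.7315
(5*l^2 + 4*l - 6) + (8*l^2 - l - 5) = 13*l^2 + 3*l - 11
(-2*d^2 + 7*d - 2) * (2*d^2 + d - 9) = -4*d^4 + 12*d^3 + 21*d^2 - 65*d + 18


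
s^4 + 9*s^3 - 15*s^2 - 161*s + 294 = (s - 3)*(s - 2)*(s + 7)^2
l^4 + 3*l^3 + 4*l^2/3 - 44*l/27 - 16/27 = (l - 2/3)*(l + 1/3)*(l + 4/3)*(l + 2)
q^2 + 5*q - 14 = (q - 2)*(q + 7)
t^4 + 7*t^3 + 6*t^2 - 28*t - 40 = (t - 2)*(t + 2)^2*(t + 5)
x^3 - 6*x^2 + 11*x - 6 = (x - 3)*(x - 2)*(x - 1)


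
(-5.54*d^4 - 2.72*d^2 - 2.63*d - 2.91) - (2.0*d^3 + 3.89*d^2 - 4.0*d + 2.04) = -5.54*d^4 - 2.0*d^3 - 6.61*d^2 + 1.37*d - 4.95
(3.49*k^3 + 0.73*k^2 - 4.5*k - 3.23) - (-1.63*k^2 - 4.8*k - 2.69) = 3.49*k^3 + 2.36*k^2 + 0.3*k - 0.54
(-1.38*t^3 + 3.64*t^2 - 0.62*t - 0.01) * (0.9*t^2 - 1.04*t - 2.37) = -1.242*t^5 + 4.7112*t^4 - 1.073*t^3 - 7.991*t^2 + 1.4798*t + 0.0237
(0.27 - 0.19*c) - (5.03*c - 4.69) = 4.96 - 5.22*c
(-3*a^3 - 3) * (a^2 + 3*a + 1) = -3*a^5 - 9*a^4 - 3*a^3 - 3*a^2 - 9*a - 3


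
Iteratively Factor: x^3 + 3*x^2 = (x)*(x^2 + 3*x) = x^2*(x + 3)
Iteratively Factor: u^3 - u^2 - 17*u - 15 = (u - 5)*(u^2 + 4*u + 3) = (u - 5)*(u + 1)*(u + 3)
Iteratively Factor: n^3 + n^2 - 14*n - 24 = (n - 4)*(n^2 + 5*n + 6) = (n - 4)*(n + 2)*(n + 3)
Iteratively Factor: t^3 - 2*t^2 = (t)*(t^2 - 2*t) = t*(t - 2)*(t)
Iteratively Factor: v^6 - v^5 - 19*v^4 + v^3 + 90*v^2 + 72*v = (v)*(v^5 - v^4 - 19*v^3 + v^2 + 90*v + 72) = v*(v + 1)*(v^4 - 2*v^3 - 17*v^2 + 18*v + 72) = v*(v + 1)*(v + 3)*(v^3 - 5*v^2 - 2*v + 24) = v*(v + 1)*(v + 2)*(v + 3)*(v^2 - 7*v + 12) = v*(v - 4)*(v + 1)*(v + 2)*(v + 3)*(v - 3)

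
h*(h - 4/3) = h^2 - 4*h/3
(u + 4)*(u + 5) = u^2 + 9*u + 20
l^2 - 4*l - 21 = (l - 7)*(l + 3)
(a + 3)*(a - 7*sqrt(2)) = a^2 - 7*sqrt(2)*a + 3*a - 21*sqrt(2)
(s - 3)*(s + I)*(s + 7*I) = s^3 - 3*s^2 + 8*I*s^2 - 7*s - 24*I*s + 21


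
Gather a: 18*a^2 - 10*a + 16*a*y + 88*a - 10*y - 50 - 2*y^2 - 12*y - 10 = 18*a^2 + a*(16*y + 78) - 2*y^2 - 22*y - 60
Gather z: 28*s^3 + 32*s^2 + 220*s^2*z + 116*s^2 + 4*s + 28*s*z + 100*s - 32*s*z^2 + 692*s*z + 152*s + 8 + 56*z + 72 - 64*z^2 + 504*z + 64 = 28*s^3 + 148*s^2 + 256*s + z^2*(-32*s - 64) + z*(220*s^2 + 720*s + 560) + 144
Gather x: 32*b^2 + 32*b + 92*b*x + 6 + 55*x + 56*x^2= 32*b^2 + 32*b + 56*x^2 + x*(92*b + 55) + 6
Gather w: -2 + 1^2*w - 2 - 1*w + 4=0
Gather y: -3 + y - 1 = y - 4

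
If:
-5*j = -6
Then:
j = 6/5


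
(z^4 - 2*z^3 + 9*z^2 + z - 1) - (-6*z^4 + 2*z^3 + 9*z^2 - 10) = 7*z^4 - 4*z^3 + z + 9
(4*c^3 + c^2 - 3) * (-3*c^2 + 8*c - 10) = -12*c^5 + 29*c^4 - 32*c^3 - c^2 - 24*c + 30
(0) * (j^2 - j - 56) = 0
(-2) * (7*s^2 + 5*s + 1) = -14*s^2 - 10*s - 2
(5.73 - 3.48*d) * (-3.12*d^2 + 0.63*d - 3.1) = 10.8576*d^3 - 20.07*d^2 + 14.3979*d - 17.763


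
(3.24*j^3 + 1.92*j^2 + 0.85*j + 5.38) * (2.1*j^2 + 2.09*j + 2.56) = 6.804*j^5 + 10.8036*j^4 + 14.0922*j^3 + 17.9897*j^2 + 13.4202*j + 13.7728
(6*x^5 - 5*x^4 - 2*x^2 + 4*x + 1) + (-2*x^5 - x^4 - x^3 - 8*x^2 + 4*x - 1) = 4*x^5 - 6*x^4 - x^3 - 10*x^2 + 8*x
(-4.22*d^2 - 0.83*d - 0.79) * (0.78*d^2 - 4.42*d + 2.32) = -3.2916*d^4 + 18.005*d^3 - 6.738*d^2 + 1.5662*d - 1.8328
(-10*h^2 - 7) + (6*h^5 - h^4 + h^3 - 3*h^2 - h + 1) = 6*h^5 - h^4 + h^3 - 13*h^2 - h - 6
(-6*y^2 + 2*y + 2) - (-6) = -6*y^2 + 2*y + 8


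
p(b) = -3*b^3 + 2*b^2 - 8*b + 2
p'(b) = -9*b^2 + 4*b - 8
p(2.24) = -39.60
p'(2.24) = -44.20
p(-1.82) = 41.27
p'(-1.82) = -45.09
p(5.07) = -378.12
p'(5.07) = -219.06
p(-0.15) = 3.26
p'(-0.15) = -8.80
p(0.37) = -0.84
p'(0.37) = -7.75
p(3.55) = -135.41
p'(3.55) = -107.22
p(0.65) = -3.18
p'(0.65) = -9.20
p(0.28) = -0.15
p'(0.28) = -7.59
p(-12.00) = 5570.00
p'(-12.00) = -1352.00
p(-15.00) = 10697.00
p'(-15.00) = -2093.00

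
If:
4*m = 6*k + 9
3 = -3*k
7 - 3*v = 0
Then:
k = -1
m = 3/4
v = 7/3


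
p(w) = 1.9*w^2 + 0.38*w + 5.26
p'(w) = 3.8*w + 0.38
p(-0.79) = 6.15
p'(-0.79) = -2.62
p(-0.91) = 6.49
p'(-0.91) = -3.08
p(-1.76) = 10.48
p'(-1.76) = -6.31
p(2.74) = 20.57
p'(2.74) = 10.79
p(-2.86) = 19.71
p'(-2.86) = -10.49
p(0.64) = 6.28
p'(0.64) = 2.81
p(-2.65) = 17.60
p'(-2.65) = -9.69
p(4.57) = 46.68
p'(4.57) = 17.75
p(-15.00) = 427.06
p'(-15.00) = -56.62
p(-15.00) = 427.06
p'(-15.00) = -56.62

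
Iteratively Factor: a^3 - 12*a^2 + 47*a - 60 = (a - 4)*(a^2 - 8*a + 15) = (a - 4)*(a - 3)*(a - 5)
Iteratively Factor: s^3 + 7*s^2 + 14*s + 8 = (s + 2)*(s^2 + 5*s + 4) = (s + 1)*(s + 2)*(s + 4)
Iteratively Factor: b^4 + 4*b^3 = (b)*(b^3 + 4*b^2) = b*(b + 4)*(b^2) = b^2*(b + 4)*(b)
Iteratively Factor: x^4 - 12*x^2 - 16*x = (x)*(x^3 - 12*x - 16) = x*(x + 2)*(x^2 - 2*x - 8) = x*(x - 4)*(x + 2)*(x + 2)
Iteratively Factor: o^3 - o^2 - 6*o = (o)*(o^2 - o - 6) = o*(o - 3)*(o + 2)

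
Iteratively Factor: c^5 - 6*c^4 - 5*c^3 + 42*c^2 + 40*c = (c + 2)*(c^4 - 8*c^3 + 11*c^2 + 20*c) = (c + 1)*(c + 2)*(c^3 - 9*c^2 + 20*c) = (c - 4)*(c + 1)*(c + 2)*(c^2 - 5*c) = (c - 5)*(c - 4)*(c + 1)*(c + 2)*(c)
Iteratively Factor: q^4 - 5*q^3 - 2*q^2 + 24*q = (q - 3)*(q^3 - 2*q^2 - 8*q) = q*(q - 3)*(q^2 - 2*q - 8) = q*(q - 4)*(q - 3)*(q + 2)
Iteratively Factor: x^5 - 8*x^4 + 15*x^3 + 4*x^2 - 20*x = (x)*(x^4 - 8*x^3 + 15*x^2 + 4*x - 20) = x*(x - 2)*(x^3 - 6*x^2 + 3*x + 10) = x*(x - 5)*(x - 2)*(x^2 - x - 2) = x*(x - 5)*(x - 2)*(x + 1)*(x - 2)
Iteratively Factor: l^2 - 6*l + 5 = (l - 5)*(l - 1)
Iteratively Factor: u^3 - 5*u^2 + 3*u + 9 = (u - 3)*(u^2 - 2*u - 3) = (u - 3)^2*(u + 1)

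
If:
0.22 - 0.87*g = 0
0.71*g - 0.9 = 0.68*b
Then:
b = -1.06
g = 0.25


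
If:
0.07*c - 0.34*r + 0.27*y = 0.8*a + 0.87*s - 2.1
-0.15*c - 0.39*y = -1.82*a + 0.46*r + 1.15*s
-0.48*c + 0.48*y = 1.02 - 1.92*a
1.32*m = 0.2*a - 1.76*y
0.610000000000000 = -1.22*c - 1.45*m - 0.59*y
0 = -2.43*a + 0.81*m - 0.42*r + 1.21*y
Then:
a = 0.35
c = -2.31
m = 2.16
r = -2.42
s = 2.36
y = -1.58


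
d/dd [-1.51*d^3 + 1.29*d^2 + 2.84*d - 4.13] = -4.53*d^2 + 2.58*d + 2.84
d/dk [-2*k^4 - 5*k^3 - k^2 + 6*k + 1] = -8*k^3 - 15*k^2 - 2*k + 6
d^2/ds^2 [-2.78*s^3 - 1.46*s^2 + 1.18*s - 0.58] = -16.68*s - 2.92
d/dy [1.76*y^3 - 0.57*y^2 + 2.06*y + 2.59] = 5.28*y^2 - 1.14*y + 2.06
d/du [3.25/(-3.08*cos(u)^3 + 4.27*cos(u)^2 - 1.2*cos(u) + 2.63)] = (-30.03*cos(u)^2 + 27.755*cos(u) - 3.9)*sin(u)/(3.08*cos(u)^3 - 4.27*cos(u)^2 + 1.2*cos(u) - 2.63)^2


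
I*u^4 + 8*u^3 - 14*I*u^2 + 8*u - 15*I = (u - 5*I)*(u - 3*I)*(u + I)*(I*u + 1)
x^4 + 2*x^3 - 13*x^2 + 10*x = x*(x - 2)*(x - 1)*(x + 5)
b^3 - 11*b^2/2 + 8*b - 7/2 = (b - 7/2)*(b - 1)^2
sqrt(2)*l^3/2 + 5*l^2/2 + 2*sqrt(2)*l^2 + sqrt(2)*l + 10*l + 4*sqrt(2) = (l + 4)*(l + 2*sqrt(2))*(sqrt(2)*l/2 + 1/2)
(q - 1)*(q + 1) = q^2 - 1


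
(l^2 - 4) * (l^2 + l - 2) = l^4 + l^3 - 6*l^2 - 4*l + 8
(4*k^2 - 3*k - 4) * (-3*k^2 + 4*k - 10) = -12*k^4 + 25*k^3 - 40*k^2 + 14*k + 40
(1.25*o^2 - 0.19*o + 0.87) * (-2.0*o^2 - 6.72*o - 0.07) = -2.5*o^4 - 8.02*o^3 - 0.5507*o^2 - 5.8331*o - 0.0609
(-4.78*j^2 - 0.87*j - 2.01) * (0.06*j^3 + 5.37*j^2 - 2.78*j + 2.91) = -0.2868*j^5 - 25.7208*j^4 + 8.4959*j^3 - 22.2849*j^2 + 3.0561*j - 5.8491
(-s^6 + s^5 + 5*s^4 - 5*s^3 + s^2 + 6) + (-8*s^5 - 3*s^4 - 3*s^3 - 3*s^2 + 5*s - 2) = -s^6 - 7*s^5 + 2*s^4 - 8*s^3 - 2*s^2 + 5*s + 4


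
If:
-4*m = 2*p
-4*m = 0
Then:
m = 0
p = 0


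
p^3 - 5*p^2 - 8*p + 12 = (p - 6)*(p - 1)*(p + 2)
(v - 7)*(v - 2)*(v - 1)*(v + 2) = v^4 - 8*v^3 + 3*v^2 + 32*v - 28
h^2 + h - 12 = (h - 3)*(h + 4)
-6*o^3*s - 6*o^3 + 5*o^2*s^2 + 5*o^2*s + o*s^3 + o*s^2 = (-o + s)*(6*o + s)*(o*s + o)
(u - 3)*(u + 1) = u^2 - 2*u - 3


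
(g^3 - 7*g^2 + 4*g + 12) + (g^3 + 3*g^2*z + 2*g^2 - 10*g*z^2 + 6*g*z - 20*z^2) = 2*g^3 + 3*g^2*z - 5*g^2 - 10*g*z^2 + 6*g*z + 4*g - 20*z^2 + 12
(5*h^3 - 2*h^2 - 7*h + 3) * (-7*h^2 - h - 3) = -35*h^5 + 9*h^4 + 36*h^3 - 8*h^2 + 18*h - 9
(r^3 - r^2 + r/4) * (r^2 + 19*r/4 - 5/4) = r^5 + 15*r^4/4 - 23*r^3/4 + 39*r^2/16 - 5*r/16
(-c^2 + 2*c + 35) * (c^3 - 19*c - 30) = -c^5 + 2*c^4 + 54*c^3 - 8*c^2 - 725*c - 1050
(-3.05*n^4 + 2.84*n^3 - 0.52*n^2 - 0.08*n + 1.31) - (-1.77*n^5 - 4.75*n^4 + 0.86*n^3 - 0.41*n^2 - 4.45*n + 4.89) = 1.77*n^5 + 1.7*n^4 + 1.98*n^3 - 0.11*n^2 + 4.37*n - 3.58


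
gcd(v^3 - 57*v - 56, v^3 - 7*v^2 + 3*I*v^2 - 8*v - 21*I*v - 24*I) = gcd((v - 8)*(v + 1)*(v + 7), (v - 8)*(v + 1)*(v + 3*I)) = v^2 - 7*v - 8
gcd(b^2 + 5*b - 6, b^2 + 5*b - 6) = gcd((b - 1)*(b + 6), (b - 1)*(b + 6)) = b^2 + 5*b - 6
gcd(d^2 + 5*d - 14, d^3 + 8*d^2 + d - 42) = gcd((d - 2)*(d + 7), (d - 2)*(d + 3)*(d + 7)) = d^2 + 5*d - 14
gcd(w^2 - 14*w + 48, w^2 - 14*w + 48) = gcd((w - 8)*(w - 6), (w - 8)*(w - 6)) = w^2 - 14*w + 48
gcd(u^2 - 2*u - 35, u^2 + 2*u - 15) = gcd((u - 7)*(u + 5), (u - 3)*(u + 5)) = u + 5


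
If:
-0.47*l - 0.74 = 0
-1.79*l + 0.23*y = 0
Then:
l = -1.57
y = -12.25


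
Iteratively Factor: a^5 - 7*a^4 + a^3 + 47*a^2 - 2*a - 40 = (a + 1)*(a^4 - 8*a^3 + 9*a^2 + 38*a - 40) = (a - 4)*(a + 1)*(a^3 - 4*a^2 - 7*a + 10) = (a - 4)*(a + 1)*(a + 2)*(a^2 - 6*a + 5) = (a - 5)*(a - 4)*(a + 1)*(a + 2)*(a - 1)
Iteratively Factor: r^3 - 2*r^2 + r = (r - 1)*(r^2 - r) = (r - 1)^2*(r)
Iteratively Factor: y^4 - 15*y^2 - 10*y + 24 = (y - 1)*(y^3 + y^2 - 14*y - 24) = (y - 1)*(y + 2)*(y^2 - y - 12) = (y - 1)*(y + 2)*(y + 3)*(y - 4)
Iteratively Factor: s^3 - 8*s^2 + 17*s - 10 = (s - 1)*(s^2 - 7*s + 10) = (s - 5)*(s - 1)*(s - 2)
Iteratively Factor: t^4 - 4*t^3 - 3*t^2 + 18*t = (t - 3)*(t^3 - t^2 - 6*t) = t*(t - 3)*(t^2 - t - 6) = t*(t - 3)*(t + 2)*(t - 3)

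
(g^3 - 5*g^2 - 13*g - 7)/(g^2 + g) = g - 6 - 7/g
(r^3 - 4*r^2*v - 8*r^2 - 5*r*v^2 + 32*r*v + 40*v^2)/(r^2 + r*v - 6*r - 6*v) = (r^2 - 5*r*v - 8*r + 40*v)/(r - 6)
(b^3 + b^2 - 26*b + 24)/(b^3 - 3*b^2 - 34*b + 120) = (b - 1)/(b - 5)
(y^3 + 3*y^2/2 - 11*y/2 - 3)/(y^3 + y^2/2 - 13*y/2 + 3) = (2*y + 1)/(2*y - 1)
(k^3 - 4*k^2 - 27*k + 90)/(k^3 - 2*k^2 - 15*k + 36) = (k^2 - k - 30)/(k^2 + k - 12)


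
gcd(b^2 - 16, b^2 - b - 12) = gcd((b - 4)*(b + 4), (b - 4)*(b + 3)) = b - 4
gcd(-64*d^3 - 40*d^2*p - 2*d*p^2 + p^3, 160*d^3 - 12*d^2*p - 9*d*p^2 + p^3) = -32*d^2 - 4*d*p + p^2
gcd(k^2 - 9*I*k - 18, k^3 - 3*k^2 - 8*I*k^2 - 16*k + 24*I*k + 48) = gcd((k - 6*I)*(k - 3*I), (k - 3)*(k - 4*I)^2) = 1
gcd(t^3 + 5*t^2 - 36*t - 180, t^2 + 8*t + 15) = t + 5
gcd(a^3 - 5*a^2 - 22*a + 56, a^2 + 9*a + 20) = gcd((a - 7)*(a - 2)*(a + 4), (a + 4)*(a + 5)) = a + 4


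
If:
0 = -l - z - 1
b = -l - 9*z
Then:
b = 1 - 8*z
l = -z - 1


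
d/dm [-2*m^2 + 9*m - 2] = 9 - 4*m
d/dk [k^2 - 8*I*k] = 2*k - 8*I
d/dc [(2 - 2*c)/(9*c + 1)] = -20/(9*c + 1)^2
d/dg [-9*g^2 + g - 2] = 1 - 18*g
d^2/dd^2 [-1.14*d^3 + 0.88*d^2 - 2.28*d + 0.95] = 1.76 - 6.84*d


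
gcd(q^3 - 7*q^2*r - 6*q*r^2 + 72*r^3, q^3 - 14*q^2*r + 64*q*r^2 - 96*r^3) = q^2 - 10*q*r + 24*r^2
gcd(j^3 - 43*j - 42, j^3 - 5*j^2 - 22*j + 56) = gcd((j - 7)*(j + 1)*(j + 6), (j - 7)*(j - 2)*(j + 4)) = j - 7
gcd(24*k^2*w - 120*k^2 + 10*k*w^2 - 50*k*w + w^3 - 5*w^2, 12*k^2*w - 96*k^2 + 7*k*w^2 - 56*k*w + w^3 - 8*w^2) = 4*k + w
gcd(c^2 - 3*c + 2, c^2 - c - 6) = 1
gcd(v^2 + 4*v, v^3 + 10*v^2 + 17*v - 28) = v + 4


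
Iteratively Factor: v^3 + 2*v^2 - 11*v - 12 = (v - 3)*(v^2 + 5*v + 4) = (v - 3)*(v + 4)*(v + 1)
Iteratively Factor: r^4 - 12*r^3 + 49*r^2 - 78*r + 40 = (r - 2)*(r^3 - 10*r^2 + 29*r - 20) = (r - 2)*(r - 1)*(r^2 - 9*r + 20) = (r - 5)*(r - 2)*(r - 1)*(r - 4)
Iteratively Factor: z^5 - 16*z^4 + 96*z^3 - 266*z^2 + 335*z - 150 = (z - 5)*(z^4 - 11*z^3 + 41*z^2 - 61*z + 30) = (z - 5)*(z - 1)*(z^3 - 10*z^2 + 31*z - 30) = (z - 5)^2*(z - 1)*(z^2 - 5*z + 6) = (z - 5)^2*(z - 2)*(z - 1)*(z - 3)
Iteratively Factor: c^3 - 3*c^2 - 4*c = (c + 1)*(c^2 - 4*c) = c*(c + 1)*(c - 4)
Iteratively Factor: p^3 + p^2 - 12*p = (p - 3)*(p^2 + 4*p) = p*(p - 3)*(p + 4)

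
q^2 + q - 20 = (q - 4)*(q + 5)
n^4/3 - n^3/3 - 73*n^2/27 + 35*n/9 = n*(n/3 + 1)*(n - 7/3)*(n - 5/3)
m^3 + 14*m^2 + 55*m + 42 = (m + 1)*(m + 6)*(m + 7)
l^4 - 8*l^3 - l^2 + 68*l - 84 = (l - 7)*(l - 2)^2*(l + 3)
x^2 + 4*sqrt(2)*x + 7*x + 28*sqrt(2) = (x + 7)*(x + 4*sqrt(2))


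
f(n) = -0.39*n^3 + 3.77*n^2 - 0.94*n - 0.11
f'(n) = -1.17*n^2 + 7.54*n - 0.94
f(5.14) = 41.70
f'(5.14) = 6.90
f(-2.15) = 23.21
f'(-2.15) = -22.56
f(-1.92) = 18.35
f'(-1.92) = -19.73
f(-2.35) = 27.98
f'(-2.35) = -25.12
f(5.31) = 42.81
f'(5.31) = 6.11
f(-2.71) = 37.89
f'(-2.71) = -29.97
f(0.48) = 0.26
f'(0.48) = 2.41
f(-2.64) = 35.82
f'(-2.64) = -29.00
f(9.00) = 12.49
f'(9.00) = -27.85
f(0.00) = -0.11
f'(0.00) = -0.94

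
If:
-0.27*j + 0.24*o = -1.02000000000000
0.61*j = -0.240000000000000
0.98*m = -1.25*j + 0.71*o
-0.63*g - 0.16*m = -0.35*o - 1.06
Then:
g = -0.19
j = -0.39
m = -2.90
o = -4.69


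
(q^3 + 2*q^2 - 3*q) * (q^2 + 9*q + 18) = q^5 + 11*q^4 + 33*q^3 + 9*q^2 - 54*q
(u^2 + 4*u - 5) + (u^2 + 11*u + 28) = 2*u^2 + 15*u + 23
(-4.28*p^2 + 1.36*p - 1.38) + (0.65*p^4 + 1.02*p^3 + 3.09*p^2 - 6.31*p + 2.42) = 0.65*p^4 + 1.02*p^3 - 1.19*p^2 - 4.95*p + 1.04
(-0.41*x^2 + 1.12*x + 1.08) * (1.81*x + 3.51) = -0.7421*x^3 + 0.5881*x^2 + 5.886*x + 3.7908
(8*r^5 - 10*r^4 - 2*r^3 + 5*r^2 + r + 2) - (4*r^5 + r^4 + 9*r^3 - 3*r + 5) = 4*r^5 - 11*r^4 - 11*r^3 + 5*r^2 + 4*r - 3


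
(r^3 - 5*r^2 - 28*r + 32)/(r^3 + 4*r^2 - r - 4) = (r - 8)/(r + 1)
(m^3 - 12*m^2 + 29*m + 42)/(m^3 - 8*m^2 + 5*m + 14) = (m - 6)/(m - 2)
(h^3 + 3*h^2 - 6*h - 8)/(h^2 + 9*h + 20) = (h^2 - h - 2)/(h + 5)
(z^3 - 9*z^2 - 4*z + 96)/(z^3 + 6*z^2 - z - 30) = (z^2 - 12*z + 32)/(z^2 + 3*z - 10)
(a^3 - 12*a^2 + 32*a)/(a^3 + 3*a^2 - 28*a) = (a - 8)/(a + 7)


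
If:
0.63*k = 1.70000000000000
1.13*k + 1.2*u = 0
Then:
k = 2.70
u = -2.54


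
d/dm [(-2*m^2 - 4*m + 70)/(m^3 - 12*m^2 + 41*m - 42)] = 2*(m^4 + 4*m^3 - 170*m^2 + 924*m - 1351)/(m^6 - 24*m^5 + 226*m^4 - 1068*m^3 + 2689*m^2 - 3444*m + 1764)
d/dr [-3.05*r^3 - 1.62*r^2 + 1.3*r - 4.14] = -9.15*r^2 - 3.24*r + 1.3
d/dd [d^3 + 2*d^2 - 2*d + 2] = 3*d^2 + 4*d - 2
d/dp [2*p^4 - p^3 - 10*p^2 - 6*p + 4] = 8*p^3 - 3*p^2 - 20*p - 6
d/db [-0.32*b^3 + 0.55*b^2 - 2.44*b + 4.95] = -0.96*b^2 + 1.1*b - 2.44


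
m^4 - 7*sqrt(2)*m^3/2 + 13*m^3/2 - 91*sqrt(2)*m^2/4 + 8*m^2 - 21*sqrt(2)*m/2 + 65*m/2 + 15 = (m + 1/2)*(m + 6)*(m - 5*sqrt(2)/2)*(m - sqrt(2))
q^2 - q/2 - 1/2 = (q - 1)*(q + 1/2)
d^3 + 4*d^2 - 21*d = d*(d - 3)*(d + 7)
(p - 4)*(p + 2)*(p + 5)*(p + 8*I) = p^4 + 3*p^3 + 8*I*p^3 - 18*p^2 + 24*I*p^2 - 40*p - 144*I*p - 320*I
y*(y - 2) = y^2 - 2*y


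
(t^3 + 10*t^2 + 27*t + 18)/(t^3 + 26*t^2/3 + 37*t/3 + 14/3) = 3*(t^2 + 9*t + 18)/(3*t^2 + 23*t + 14)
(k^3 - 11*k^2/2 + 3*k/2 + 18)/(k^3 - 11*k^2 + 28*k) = (2*k^2 - 3*k - 9)/(2*k*(k - 7))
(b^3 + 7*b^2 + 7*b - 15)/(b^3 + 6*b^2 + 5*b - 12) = (b + 5)/(b + 4)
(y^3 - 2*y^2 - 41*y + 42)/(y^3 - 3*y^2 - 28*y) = (y^2 + 5*y - 6)/(y*(y + 4))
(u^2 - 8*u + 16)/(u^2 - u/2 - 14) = 2*(u - 4)/(2*u + 7)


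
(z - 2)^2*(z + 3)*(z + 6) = z^4 + 5*z^3 - 14*z^2 - 36*z + 72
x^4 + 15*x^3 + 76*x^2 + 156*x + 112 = (x + 2)^2*(x + 4)*(x + 7)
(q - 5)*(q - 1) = q^2 - 6*q + 5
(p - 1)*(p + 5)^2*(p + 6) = p^4 + 15*p^3 + 69*p^2 + 65*p - 150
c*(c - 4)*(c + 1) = c^3 - 3*c^2 - 4*c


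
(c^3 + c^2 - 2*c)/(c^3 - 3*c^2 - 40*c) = (-c^2 - c + 2)/(-c^2 + 3*c + 40)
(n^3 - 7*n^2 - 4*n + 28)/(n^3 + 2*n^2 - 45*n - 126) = (n^2 - 4)/(n^2 + 9*n + 18)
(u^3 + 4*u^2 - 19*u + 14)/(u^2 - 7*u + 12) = (u^3 + 4*u^2 - 19*u + 14)/(u^2 - 7*u + 12)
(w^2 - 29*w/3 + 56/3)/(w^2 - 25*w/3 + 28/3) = (3*w - 8)/(3*w - 4)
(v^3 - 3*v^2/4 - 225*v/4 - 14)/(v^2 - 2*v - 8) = (-4*v^3 + 3*v^2 + 225*v + 56)/(4*(-v^2 + 2*v + 8))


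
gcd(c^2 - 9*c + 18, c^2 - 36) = c - 6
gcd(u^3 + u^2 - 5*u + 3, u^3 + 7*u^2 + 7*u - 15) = u^2 + 2*u - 3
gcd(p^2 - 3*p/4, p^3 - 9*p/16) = p^2 - 3*p/4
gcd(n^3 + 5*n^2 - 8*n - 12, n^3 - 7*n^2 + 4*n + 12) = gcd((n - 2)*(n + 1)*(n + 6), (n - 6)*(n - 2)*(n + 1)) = n^2 - n - 2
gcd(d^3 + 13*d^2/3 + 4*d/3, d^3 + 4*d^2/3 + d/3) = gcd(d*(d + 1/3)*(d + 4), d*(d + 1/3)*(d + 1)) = d^2 + d/3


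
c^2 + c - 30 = (c - 5)*(c + 6)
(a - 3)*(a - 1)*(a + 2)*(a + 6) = a^4 + 4*a^3 - 17*a^2 - 24*a + 36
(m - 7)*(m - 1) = m^2 - 8*m + 7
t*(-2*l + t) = -2*l*t + t^2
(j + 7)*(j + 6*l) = j^2 + 6*j*l + 7*j + 42*l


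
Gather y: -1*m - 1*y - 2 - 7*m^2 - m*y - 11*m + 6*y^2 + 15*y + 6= -7*m^2 - 12*m + 6*y^2 + y*(14 - m) + 4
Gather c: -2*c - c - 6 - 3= -3*c - 9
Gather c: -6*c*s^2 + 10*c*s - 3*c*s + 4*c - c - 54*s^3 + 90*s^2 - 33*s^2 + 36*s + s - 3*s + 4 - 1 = c*(-6*s^2 + 7*s + 3) - 54*s^3 + 57*s^2 + 34*s + 3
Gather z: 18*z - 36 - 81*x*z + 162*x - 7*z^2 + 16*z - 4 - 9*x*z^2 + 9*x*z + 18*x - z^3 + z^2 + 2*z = 180*x - z^3 + z^2*(-9*x - 6) + z*(36 - 72*x) - 40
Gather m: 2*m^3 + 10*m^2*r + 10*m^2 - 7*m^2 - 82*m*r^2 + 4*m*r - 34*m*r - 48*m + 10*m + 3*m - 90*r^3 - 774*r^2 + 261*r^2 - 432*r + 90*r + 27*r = 2*m^3 + m^2*(10*r + 3) + m*(-82*r^2 - 30*r - 35) - 90*r^3 - 513*r^2 - 315*r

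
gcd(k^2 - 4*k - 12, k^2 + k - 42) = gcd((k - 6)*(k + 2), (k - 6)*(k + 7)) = k - 6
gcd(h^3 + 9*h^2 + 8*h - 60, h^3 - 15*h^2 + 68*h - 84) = h - 2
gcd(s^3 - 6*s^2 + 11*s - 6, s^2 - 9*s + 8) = s - 1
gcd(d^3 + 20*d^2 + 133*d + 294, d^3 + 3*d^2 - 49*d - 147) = d + 7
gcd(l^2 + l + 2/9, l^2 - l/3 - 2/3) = l + 2/3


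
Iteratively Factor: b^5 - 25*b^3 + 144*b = (b)*(b^4 - 25*b^2 + 144) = b*(b - 4)*(b^3 + 4*b^2 - 9*b - 36) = b*(b - 4)*(b + 4)*(b^2 - 9) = b*(b - 4)*(b - 3)*(b + 4)*(b + 3)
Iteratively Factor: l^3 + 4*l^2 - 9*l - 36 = (l - 3)*(l^2 + 7*l + 12) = (l - 3)*(l + 4)*(l + 3)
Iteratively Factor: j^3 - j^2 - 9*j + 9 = (j - 3)*(j^2 + 2*j - 3) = (j - 3)*(j - 1)*(j + 3)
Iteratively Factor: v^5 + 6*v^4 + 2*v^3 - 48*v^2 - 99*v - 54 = (v + 1)*(v^4 + 5*v^3 - 3*v^2 - 45*v - 54) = (v + 1)*(v + 2)*(v^3 + 3*v^2 - 9*v - 27) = (v + 1)*(v + 2)*(v + 3)*(v^2 - 9) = (v + 1)*(v + 2)*(v + 3)^2*(v - 3)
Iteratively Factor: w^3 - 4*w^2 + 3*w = (w - 3)*(w^2 - w) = w*(w - 3)*(w - 1)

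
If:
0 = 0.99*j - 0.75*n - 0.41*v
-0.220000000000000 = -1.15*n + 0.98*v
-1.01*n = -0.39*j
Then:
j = -0.18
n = -0.07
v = -0.31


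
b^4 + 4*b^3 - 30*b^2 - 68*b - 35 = (b - 5)*(b + 1)^2*(b + 7)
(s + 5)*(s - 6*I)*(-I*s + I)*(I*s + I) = s^4 + 5*s^3 - 6*I*s^3 - s^2 - 30*I*s^2 - 5*s + 6*I*s + 30*I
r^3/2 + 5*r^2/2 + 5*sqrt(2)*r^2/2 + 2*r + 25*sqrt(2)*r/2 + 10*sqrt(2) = (r/2 + 1/2)*(r + 4)*(r + 5*sqrt(2))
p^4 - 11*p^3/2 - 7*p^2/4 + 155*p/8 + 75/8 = (p - 5)*(p - 5/2)*(p + 1/2)*(p + 3/2)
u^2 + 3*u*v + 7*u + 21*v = (u + 7)*(u + 3*v)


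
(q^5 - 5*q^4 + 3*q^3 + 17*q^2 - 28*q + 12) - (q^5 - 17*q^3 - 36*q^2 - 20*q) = -5*q^4 + 20*q^3 + 53*q^2 - 8*q + 12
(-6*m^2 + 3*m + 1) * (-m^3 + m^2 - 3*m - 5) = 6*m^5 - 9*m^4 + 20*m^3 + 22*m^2 - 18*m - 5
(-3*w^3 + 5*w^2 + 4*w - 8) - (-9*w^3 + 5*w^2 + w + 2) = 6*w^3 + 3*w - 10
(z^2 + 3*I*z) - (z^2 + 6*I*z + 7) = -3*I*z - 7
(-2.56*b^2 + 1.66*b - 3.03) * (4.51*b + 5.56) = -11.5456*b^3 - 6.747*b^2 - 4.4357*b - 16.8468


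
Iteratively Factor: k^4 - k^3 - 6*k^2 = (k + 2)*(k^3 - 3*k^2) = (k - 3)*(k + 2)*(k^2) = k*(k - 3)*(k + 2)*(k)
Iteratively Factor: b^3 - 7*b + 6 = (b - 2)*(b^2 + 2*b - 3) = (b - 2)*(b + 3)*(b - 1)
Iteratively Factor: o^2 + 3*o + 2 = (o + 1)*(o + 2)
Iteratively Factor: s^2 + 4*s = (s + 4)*(s)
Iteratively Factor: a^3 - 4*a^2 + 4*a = (a - 2)*(a^2 - 2*a) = a*(a - 2)*(a - 2)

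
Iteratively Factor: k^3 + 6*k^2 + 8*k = (k + 4)*(k^2 + 2*k) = (k + 2)*(k + 4)*(k)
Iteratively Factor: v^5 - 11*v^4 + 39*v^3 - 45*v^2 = (v - 5)*(v^4 - 6*v^3 + 9*v^2) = (v - 5)*(v - 3)*(v^3 - 3*v^2) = v*(v - 5)*(v - 3)*(v^2 - 3*v) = v*(v - 5)*(v - 3)^2*(v)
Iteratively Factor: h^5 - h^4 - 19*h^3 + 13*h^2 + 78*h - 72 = (h - 1)*(h^4 - 19*h^2 - 6*h + 72) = (h - 4)*(h - 1)*(h^3 + 4*h^2 - 3*h - 18) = (h - 4)*(h - 1)*(h + 3)*(h^2 + h - 6) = (h - 4)*(h - 1)*(h + 3)^2*(h - 2)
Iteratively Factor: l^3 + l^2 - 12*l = (l - 3)*(l^2 + 4*l) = l*(l - 3)*(l + 4)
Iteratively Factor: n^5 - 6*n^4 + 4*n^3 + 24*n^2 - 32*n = (n - 2)*(n^4 - 4*n^3 - 4*n^2 + 16*n) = (n - 4)*(n - 2)*(n^3 - 4*n) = n*(n - 4)*(n - 2)*(n^2 - 4) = n*(n - 4)*(n - 2)^2*(n + 2)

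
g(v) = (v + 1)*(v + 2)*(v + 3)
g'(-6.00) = 47.00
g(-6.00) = -60.00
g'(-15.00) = 506.00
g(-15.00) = -2184.00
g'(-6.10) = 49.43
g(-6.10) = -64.82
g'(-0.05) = 10.41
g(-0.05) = 5.46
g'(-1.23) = 0.78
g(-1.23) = -0.31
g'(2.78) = 67.55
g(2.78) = 104.44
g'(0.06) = 11.73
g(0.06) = 6.68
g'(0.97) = 25.46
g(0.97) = 23.23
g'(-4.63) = 19.75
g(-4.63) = -15.56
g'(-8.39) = 121.50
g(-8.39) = -254.53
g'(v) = (v + 1)*(v + 2) + (v + 1)*(v + 3) + (v + 2)*(v + 3)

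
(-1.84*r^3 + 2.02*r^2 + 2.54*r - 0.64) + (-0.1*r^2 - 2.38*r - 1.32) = -1.84*r^3 + 1.92*r^2 + 0.16*r - 1.96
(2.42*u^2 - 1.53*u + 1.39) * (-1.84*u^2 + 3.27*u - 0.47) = -4.4528*u^4 + 10.7286*u^3 - 8.6981*u^2 + 5.2644*u - 0.6533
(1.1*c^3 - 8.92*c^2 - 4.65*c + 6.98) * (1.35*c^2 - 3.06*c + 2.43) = 1.485*c^5 - 15.408*c^4 + 23.6907*c^3 + 1.9764*c^2 - 32.6583*c + 16.9614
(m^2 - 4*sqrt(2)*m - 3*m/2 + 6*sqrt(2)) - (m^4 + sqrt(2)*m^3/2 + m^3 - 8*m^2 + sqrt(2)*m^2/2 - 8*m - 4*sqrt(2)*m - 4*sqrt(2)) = -m^4 - m^3 - sqrt(2)*m^3/2 - sqrt(2)*m^2/2 + 9*m^2 + 13*m/2 + 10*sqrt(2)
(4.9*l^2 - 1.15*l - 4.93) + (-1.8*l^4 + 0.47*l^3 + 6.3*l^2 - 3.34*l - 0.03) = -1.8*l^4 + 0.47*l^3 + 11.2*l^2 - 4.49*l - 4.96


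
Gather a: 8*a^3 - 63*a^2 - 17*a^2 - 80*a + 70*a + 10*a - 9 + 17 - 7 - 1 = 8*a^3 - 80*a^2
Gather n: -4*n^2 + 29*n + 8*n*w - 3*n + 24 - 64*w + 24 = -4*n^2 + n*(8*w + 26) - 64*w + 48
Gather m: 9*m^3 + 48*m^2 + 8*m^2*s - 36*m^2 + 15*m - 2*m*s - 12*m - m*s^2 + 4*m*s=9*m^3 + m^2*(8*s + 12) + m*(-s^2 + 2*s + 3)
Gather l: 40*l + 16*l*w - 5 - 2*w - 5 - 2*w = l*(16*w + 40) - 4*w - 10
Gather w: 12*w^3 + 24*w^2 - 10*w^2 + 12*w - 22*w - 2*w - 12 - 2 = 12*w^3 + 14*w^2 - 12*w - 14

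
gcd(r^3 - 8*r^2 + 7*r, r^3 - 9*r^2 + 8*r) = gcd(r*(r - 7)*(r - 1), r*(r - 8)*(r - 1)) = r^2 - r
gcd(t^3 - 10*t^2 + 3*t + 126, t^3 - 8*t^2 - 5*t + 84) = t^2 - 4*t - 21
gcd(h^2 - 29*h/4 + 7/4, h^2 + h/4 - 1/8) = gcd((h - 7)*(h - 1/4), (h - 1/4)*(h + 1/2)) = h - 1/4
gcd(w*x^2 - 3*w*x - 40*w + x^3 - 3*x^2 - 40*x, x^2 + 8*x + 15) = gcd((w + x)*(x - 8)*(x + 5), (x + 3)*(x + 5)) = x + 5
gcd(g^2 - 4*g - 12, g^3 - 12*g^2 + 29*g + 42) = g - 6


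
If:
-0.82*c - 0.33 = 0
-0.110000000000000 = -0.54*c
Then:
No Solution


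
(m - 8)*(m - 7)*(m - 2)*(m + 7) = m^4 - 10*m^3 - 33*m^2 + 490*m - 784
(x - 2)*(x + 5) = x^2 + 3*x - 10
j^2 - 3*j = j*(j - 3)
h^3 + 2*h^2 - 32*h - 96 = (h - 6)*(h + 4)^2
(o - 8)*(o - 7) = o^2 - 15*o + 56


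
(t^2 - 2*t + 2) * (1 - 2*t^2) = -2*t^4 + 4*t^3 - 3*t^2 - 2*t + 2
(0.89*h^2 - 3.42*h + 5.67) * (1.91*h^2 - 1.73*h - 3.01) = 1.6999*h^4 - 8.0719*h^3 + 14.0674*h^2 + 0.485099999999999*h - 17.0667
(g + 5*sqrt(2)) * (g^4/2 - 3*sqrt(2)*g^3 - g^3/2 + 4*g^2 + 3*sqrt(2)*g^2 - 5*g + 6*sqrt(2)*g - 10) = g^5/2 - sqrt(2)*g^4/2 - g^4/2 - 26*g^3 + sqrt(2)*g^3/2 + 25*g^2 + 26*sqrt(2)*g^2 - 25*sqrt(2)*g + 50*g - 50*sqrt(2)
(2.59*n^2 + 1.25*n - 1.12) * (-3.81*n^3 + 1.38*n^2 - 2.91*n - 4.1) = -9.8679*n^5 - 1.1883*n^4 - 1.5447*n^3 - 15.8021*n^2 - 1.8658*n + 4.592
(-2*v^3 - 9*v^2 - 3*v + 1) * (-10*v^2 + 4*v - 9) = 20*v^5 + 82*v^4 + 12*v^3 + 59*v^2 + 31*v - 9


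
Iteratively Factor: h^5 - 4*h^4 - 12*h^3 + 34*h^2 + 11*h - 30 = (h - 2)*(h^4 - 2*h^3 - 16*h^2 + 2*h + 15) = (h - 2)*(h - 1)*(h^3 - h^2 - 17*h - 15) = (h - 2)*(h - 1)*(h + 3)*(h^2 - 4*h - 5) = (h - 5)*(h - 2)*(h - 1)*(h + 3)*(h + 1)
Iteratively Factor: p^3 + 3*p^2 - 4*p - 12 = (p - 2)*(p^2 + 5*p + 6) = (p - 2)*(p + 2)*(p + 3)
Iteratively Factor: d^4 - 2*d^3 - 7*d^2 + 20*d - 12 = (d + 3)*(d^3 - 5*d^2 + 8*d - 4) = (d - 2)*(d + 3)*(d^2 - 3*d + 2) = (d - 2)*(d - 1)*(d + 3)*(d - 2)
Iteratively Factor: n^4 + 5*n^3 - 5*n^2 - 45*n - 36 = (n + 4)*(n^3 + n^2 - 9*n - 9) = (n + 3)*(n + 4)*(n^2 - 2*n - 3) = (n - 3)*(n + 3)*(n + 4)*(n + 1)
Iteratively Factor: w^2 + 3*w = (w + 3)*(w)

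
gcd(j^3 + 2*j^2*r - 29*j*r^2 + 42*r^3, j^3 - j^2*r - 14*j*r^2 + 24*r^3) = j^2 - 5*j*r + 6*r^2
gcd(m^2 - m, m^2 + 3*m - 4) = m - 1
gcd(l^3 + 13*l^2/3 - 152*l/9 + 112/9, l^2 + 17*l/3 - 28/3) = l^2 + 17*l/3 - 28/3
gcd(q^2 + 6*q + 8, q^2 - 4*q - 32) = q + 4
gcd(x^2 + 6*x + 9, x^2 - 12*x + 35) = 1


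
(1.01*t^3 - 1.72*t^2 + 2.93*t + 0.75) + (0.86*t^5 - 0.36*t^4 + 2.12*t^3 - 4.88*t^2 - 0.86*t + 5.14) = 0.86*t^5 - 0.36*t^4 + 3.13*t^3 - 6.6*t^2 + 2.07*t + 5.89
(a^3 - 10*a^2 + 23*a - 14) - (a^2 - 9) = a^3 - 11*a^2 + 23*a - 5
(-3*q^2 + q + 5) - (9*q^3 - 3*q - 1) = -9*q^3 - 3*q^2 + 4*q + 6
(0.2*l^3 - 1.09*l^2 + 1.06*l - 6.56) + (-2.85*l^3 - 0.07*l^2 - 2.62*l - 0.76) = -2.65*l^3 - 1.16*l^2 - 1.56*l - 7.32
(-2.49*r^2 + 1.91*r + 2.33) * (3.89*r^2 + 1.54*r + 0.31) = -9.6861*r^4 + 3.5953*r^3 + 11.2332*r^2 + 4.1803*r + 0.7223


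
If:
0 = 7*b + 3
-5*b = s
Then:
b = -3/7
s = 15/7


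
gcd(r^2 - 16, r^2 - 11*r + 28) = r - 4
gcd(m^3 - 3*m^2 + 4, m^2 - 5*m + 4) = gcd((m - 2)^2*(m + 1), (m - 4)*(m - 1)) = 1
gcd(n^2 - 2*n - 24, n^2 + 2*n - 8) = n + 4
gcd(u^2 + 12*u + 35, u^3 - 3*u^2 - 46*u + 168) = u + 7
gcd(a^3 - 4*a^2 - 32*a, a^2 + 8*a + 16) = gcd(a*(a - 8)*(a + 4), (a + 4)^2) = a + 4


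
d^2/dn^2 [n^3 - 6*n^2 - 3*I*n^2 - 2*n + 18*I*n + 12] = 6*n - 12 - 6*I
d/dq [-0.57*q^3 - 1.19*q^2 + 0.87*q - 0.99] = -1.71*q^2 - 2.38*q + 0.87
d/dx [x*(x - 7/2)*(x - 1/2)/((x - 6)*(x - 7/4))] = 2*(8*x^4 - 124*x^3 + 486*x^2 - 672*x + 147)/(16*x^4 - 248*x^3 + 1297*x^2 - 2604*x + 1764)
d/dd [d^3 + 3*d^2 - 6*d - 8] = 3*d^2 + 6*d - 6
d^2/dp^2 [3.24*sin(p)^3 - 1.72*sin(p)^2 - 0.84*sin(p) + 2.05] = -29.16*sin(p)^3 + 6.88*sin(p)^2 + 20.28*sin(p) - 3.44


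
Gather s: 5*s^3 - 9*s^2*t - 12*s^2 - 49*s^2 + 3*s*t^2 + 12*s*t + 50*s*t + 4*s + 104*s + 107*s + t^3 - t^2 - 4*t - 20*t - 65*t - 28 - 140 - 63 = 5*s^3 + s^2*(-9*t - 61) + s*(3*t^2 + 62*t + 215) + t^3 - t^2 - 89*t - 231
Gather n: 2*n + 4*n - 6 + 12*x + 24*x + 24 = 6*n + 36*x + 18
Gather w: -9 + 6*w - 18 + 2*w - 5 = 8*w - 32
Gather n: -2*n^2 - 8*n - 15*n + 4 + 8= -2*n^2 - 23*n + 12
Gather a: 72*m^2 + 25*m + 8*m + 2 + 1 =72*m^2 + 33*m + 3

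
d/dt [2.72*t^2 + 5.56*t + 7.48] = 5.44*t + 5.56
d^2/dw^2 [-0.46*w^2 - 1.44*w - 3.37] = -0.920000000000000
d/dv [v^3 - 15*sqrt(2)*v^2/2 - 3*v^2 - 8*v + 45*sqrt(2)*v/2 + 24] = 3*v^2 - 15*sqrt(2)*v - 6*v - 8 + 45*sqrt(2)/2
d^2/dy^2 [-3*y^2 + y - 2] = -6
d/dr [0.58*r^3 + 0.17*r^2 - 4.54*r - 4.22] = 1.74*r^2 + 0.34*r - 4.54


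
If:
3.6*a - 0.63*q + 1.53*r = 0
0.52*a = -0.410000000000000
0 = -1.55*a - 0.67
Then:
No Solution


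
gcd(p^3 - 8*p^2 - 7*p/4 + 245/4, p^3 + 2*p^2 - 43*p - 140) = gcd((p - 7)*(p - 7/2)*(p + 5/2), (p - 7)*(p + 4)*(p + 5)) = p - 7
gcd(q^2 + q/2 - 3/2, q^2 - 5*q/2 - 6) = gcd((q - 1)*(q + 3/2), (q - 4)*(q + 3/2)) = q + 3/2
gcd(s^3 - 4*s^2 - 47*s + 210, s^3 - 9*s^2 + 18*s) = s - 6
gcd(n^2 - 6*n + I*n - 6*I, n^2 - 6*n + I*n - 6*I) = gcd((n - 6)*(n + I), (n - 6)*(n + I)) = n^2 + n*(-6 + I) - 6*I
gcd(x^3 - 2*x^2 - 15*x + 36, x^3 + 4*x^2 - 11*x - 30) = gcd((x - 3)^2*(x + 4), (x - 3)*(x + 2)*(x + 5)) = x - 3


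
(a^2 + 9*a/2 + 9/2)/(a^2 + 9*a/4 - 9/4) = 2*(2*a + 3)/(4*a - 3)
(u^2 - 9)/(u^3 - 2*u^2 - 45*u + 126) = (u + 3)/(u^2 + u - 42)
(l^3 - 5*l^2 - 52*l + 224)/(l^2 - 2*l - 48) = (l^2 + 3*l - 28)/(l + 6)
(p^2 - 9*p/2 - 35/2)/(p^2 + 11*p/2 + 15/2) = (p - 7)/(p + 3)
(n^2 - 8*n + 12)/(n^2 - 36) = (n - 2)/(n + 6)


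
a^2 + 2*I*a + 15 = (a - 3*I)*(a + 5*I)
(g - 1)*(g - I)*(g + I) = g^3 - g^2 + g - 1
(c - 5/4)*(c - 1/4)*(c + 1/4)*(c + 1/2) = c^4 - 3*c^3/4 - 11*c^2/16 + 3*c/64 + 5/128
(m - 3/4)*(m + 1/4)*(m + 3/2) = m^3 + m^2 - 15*m/16 - 9/32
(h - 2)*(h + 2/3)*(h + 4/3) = h^3 - 28*h/9 - 16/9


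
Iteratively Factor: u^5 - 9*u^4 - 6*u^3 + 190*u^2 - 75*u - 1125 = (u + 3)*(u^4 - 12*u^3 + 30*u^2 + 100*u - 375) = (u - 5)*(u + 3)*(u^3 - 7*u^2 - 5*u + 75) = (u - 5)^2*(u + 3)*(u^2 - 2*u - 15) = (u - 5)^2*(u + 3)^2*(u - 5)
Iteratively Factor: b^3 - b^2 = (b)*(b^2 - b) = b*(b - 1)*(b)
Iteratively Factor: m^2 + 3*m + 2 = (m + 2)*(m + 1)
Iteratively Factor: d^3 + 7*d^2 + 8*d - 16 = (d + 4)*(d^2 + 3*d - 4) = (d - 1)*(d + 4)*(d + 4)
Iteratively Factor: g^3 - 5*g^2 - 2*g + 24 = (g - 4)*(g^2 - g - 6) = (g - 4)*(g - 3)*(g + 2)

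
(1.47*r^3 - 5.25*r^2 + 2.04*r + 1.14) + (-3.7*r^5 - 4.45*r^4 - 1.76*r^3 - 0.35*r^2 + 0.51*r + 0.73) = -3.7*r^5 - 4.45*r^4 - 0.29*r^3 - 5.6*r^2 + 2.55*r + 1.87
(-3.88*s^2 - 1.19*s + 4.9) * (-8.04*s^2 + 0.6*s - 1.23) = 31.1952*s^4 + 7.2396*s^3 - 35.3376*s^2 + 4.4037*s - 6.027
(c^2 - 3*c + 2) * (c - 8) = c^3 - 11*c^2 + 26*c - 16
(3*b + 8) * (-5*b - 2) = -15*b^2 - 46*b - 16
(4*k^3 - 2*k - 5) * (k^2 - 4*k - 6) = 4*k^5 - 16*k^4 - 26*k^3 + 3*k^2 + 32*k + 30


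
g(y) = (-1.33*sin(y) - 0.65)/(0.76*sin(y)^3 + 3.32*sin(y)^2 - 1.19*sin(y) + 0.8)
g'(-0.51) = -0.56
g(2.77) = -1.35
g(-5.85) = -1.28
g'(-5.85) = 1.19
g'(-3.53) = -0.93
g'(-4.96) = 0.20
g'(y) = (-1.33*sin(y) - 0.65)*(-2.28*sin(y)^2*cos(y) - 6.64*sin(y)*cos(y) + 1.19*cos(y))/(0.76*sin(y)^3 + 3.32*sin(y)^2 - 1.19*sin(y) + 0.8)^2 - 1.33*cos(y)/(0.76*sin(y)^3 + 3.32*sin(y)^2 - 1.19*sin(y) + 0.8)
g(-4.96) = -0.56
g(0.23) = -1.34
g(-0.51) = -0.00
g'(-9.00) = 0.77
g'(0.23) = -1.01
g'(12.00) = -0.45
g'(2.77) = -0.79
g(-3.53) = -1.33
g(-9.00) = -0.06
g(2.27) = -0.77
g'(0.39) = 0.94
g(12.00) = 0.03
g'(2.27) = -0.79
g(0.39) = -1.33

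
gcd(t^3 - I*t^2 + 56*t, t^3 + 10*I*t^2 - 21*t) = t^2 + 7*I*t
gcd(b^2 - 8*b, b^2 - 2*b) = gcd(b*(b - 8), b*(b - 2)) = b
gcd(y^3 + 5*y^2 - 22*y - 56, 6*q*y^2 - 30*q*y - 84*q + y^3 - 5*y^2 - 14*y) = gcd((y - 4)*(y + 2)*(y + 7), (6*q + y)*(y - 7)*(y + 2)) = y + 2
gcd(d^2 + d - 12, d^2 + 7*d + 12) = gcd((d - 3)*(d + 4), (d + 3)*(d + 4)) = d + 4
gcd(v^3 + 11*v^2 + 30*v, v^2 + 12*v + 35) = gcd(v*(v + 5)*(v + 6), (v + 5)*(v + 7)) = v + 5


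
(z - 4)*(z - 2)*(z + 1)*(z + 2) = z^4 - 3*z^3 - 8*z^2 + 12*z + 16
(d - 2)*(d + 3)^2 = d^3 + 4*d^2 - 3*d - 18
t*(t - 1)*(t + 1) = t^3 - t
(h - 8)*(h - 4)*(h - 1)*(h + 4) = h^4 - 9*h^3 - 8*h^2 + 144*h - 128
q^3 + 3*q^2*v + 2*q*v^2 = q*(q + v)*(q + 2*v)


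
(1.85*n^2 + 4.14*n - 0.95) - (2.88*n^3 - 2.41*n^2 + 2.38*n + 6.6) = -2.88*n^3 + 4.26*n^2 + 1.76*n - 7.55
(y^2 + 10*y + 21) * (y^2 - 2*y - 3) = y^4 + 8*y^3 - 2*y^2 - 72*y - 63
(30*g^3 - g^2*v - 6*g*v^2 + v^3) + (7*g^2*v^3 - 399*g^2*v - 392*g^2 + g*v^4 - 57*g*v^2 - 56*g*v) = 30*g^3 + 7*g^2*v^3 - 400*g^2*v - 392*g^2 + g*v^4 - 63*g*v^2 - 56*g*v + v^3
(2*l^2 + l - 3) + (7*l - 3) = 2*l^2 + 8*l - 6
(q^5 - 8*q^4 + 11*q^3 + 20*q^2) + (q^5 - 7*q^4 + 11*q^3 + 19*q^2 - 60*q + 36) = 2*q^5 - 15*q^4 + 22*q^3 + 39*q^2 - 60*q + 36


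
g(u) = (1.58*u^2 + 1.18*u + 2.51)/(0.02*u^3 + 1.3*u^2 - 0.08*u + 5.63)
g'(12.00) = -0.02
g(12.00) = 1.08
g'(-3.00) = -0.15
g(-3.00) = 0.77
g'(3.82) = 0.02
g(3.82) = 1.18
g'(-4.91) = -0.09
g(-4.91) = 0.99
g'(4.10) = 0.01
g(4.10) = 1.19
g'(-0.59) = -0.01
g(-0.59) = 0.39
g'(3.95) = 0.02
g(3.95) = 1.19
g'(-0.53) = 0.01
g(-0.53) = 0.39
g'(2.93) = 0.07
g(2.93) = 1.14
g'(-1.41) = -0.18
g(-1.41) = 0.48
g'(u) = (3.16*u + 1.18)/(0.02*u^3 + 1.3*u^2 - 0.08*u + 5.63) + (-0.06*u^2 - 2.6*u + 0.08)*(1.58*u^2 + 1.18*u + 2.51)/(0.02*u^3 + 1.3*u^2 - 0.08*u + 5.63)^2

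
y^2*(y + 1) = y^3 + y^2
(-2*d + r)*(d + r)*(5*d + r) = -10*d^3 - 7*d^2*r + 4*d*r^2 + r^3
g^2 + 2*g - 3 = (g - 1)*(g + 3)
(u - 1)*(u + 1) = u^2 - 1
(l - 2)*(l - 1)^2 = l^3 - 4*l^2 + 5*l - 2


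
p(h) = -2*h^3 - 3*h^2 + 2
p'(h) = -6*h^2 - 6*h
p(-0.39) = 1.66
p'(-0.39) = 1.43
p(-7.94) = 814.00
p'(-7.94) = -330.62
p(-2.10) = 7.29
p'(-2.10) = -13.86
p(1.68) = -15.95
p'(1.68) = -27.01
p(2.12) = -30.54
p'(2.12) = -39.69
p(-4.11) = 90.18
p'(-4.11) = -76.69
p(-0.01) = 2.00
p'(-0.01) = 0.06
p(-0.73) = 1.18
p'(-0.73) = 1.18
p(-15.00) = 6077.00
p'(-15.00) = -1260.00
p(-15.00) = 6077.00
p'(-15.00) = -1260.00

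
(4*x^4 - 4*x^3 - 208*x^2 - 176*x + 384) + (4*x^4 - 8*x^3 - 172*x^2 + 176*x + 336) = 8*x^4 - 12*x^3 - 380*x^2 + 720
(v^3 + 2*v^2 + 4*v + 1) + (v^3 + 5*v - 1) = 2*v^3 + 2*v^2 + 9*v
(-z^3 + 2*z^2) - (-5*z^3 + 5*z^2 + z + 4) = 4*z^3 - 3*z^2 - z - 4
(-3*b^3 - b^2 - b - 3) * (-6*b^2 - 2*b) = 18*b^5 + 12*b^4 + 8*b^3 + 20*b^2 + 6*b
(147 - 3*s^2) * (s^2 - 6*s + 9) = -3*s^4 + 18*s^3 + 120*s^2 - 882*s + 1323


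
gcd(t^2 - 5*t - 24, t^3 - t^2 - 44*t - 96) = t^2 - 5*t - 24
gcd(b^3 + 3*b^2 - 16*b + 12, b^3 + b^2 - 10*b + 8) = b^2 - 3*b + 2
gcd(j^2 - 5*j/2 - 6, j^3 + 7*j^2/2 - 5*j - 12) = j + 3/2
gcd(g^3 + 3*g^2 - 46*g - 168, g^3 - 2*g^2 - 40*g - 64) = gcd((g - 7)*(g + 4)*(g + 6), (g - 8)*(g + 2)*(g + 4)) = g + 4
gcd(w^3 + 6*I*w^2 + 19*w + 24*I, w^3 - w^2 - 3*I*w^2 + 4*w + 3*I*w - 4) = w + I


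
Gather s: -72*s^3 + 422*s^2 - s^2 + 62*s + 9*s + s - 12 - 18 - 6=-72*s^3 + 421*s^2 + 72*s - 36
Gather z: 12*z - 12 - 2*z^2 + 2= -2*z^2 + 12*z - 10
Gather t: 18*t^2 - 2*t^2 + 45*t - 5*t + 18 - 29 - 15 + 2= 16*t^2 + 40*t - 24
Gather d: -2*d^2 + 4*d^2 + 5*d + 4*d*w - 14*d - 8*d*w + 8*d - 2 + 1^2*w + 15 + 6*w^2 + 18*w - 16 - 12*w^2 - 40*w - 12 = 2*d^2 + d*(-4*w - 1) - 6*w^2 - 21*w - 15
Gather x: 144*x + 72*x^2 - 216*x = 72*x^2 - 72*x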